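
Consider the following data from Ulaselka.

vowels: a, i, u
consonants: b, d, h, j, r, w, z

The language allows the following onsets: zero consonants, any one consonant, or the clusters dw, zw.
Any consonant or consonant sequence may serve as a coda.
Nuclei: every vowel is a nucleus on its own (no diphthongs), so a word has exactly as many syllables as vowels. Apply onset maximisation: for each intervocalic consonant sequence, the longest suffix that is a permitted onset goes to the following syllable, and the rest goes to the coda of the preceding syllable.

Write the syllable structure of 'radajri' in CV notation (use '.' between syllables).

The vowels are a, a, i — 3 nuclei, so 3 syllables.
σ1/σ2 boundary: /d/ → onset of the next syllable (single consonants are always licit onsets).
σ2/σ3 boundary: /jr/; trying suffixes from longest down, /r/ is the first permitted one, so coda /j/ | onset /r/.
Syllabification: ra.daj.ri.
Mapping each syllable to C/V: /ra/ → CV, /daj/ → CVC, /ri/ → CV.

CV.CVC.CV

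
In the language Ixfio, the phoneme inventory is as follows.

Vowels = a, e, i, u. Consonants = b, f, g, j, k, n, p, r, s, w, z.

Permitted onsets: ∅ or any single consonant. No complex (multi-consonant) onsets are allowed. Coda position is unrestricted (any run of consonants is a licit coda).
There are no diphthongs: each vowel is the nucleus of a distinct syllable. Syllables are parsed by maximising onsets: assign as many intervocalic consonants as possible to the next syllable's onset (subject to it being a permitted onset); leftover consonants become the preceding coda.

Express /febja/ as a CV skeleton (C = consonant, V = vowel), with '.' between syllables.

CVC.CV

The vowels are e, a — 2 nuclei, so 2 syllables.
/e…a/ gap (V1→V2): cluster /bj/ — the longest permitted-onset suffix is /j/; onset = /j/, preceding coda = /b/.
So the parse is feb.ja.
Mapping each syllable to C/V: /feb/ → CVC, /ja/ → CV.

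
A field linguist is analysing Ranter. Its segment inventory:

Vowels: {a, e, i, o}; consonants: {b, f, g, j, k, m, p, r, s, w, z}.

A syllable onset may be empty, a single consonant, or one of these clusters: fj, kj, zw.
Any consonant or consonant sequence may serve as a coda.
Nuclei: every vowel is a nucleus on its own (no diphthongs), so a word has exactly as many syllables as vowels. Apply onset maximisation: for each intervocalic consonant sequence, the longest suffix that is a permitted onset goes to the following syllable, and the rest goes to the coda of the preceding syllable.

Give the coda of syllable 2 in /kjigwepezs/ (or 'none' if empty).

none

The vowels are i, e, e — 3 nuclei, so 3 syllables.
Between /i/ (V1) and /e/ (V2): /gw/ splits as /g/ + /w/ (/w/ is the longest suffix that is a licit onset).
Between /e/ (V2) and /e/ (V3): just /p/ — single C goes to the following onset.
Result: kjig.we.pezs.
Syllable 2 is /we/: onset /w/, nucleus /e/, coda ∅.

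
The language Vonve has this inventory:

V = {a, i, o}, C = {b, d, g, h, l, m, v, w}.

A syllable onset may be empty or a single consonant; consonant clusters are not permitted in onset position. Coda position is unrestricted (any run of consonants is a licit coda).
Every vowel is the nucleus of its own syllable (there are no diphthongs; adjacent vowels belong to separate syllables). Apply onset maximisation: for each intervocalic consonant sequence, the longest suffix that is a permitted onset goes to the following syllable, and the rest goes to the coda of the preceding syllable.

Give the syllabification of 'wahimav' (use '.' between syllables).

The vowels are a, i, a — 3 nuclei, so 3 syllables.
/a…i/ gap (V1→V2): just /h/ — single C goes to the following onset.
/i…a/ gap (V2→V3): /m/ → onset of the next syllable (single consonants are always licit onsets).

wa.hi.mav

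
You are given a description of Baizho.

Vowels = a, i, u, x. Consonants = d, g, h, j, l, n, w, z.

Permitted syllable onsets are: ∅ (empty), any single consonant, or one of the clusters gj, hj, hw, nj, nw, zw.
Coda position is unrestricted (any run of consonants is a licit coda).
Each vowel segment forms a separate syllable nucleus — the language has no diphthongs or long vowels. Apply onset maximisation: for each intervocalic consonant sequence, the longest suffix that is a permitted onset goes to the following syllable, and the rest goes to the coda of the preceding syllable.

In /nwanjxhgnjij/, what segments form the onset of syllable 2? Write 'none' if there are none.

nj

Vowels present: a, x, i; each is a nucleus, giving 3 syllables.
/a…x/ gap (V1→V2): cluster /nj/ — /nj/ is itself a permitted onset, so the whole cluster goes right; preceding coda = ∅.
/x…i/ gap (V2→V3): /hgnj/ splits as /hg/ + /nj/ (/nj/ is the longest suffix that is a licit onset).
Putting it together: nwa.njxhg.njij.
Syllable 2 is /njxhg/: onset /nj/, nucleus /x/, coda /hg/.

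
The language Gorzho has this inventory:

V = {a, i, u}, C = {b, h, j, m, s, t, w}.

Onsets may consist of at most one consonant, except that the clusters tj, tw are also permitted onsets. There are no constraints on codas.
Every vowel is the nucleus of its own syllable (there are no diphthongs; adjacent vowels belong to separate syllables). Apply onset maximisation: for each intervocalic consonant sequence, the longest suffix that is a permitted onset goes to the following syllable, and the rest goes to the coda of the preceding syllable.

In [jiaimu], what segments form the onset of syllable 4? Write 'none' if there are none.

m

Vowels present: i, a, i, u; each is a nucleus, giving 4 syllables.
Between /i/ (V1) and /a/ (V2): hiatus — the boundary sits between the two vowels.
Between /a/ (V2) and /i/ (V3): no consonants, so the boundary falls immediately after /a/.
Between /i/ (V3) and /u/ (V4): just /m/ — single C goes to the following onset.
Putting it together: ji.a.i.mu.
Syllable 4 is /mu/: onset /m/, nucleus /u/, coda ∅.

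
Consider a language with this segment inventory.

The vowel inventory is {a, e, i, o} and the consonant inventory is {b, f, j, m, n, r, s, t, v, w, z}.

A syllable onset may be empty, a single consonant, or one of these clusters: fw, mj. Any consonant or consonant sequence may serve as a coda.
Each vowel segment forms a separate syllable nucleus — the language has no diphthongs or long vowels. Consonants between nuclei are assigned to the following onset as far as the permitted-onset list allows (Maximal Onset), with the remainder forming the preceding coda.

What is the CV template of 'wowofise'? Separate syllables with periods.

CV.CV.CV.CV

Nuclei (vowels): o, o, i, e → 4 syllables.
Between /o/ (V1) and /o/ (V2): /w/ → onset of the next syllable (single consonants are always licit onsets).
Between /o/ (V2) and /i/ (V3): /f/ is a single consonant, so it becomes the next onset.
Between /i/ (V3) and /e/ (V4): /s/ is a single consonant, so it becomes the next onset.
Syllabification: wo.wo.fi.se.
Mapping each syllable to C/V: /wo/ → CV, /wo/ → CV, /fi/ → CV, /se/ → CV.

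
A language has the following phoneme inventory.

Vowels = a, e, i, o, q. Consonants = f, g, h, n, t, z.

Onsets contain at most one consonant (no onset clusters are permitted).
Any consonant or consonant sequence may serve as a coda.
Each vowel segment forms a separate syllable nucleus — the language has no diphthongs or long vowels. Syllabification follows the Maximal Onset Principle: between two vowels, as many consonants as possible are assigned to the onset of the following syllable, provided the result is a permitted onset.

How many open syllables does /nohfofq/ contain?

2

Nuclei (vowels): o, o, q → 3 syllables.
Between /o/ (V1) and /o/ (V2): /hf/ — longest licit onset from the right is /f/, leaving /h/ as coda.
Between /o/ (V2) and /q/ (V3): just /f/ — single C goes to the following onset.
So the parse is noh.fo.fq.
Classifying each syllable: /noh/ (closed), /fo/ (open), /fq/ (open).
Open syllables: 2.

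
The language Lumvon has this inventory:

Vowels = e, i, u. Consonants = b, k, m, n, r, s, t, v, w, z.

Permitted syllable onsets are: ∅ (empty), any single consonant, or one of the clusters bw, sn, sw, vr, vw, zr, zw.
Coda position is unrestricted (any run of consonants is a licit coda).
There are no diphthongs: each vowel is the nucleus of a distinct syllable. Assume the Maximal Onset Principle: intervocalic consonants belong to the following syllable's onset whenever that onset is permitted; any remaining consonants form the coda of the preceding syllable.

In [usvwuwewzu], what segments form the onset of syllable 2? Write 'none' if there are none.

vw

Vowels present: u, u, e, u; each is a nucleus, giving 4 syllables.
V1 /u/ – V2 /u/: /svw/ — longest licit onset from the right is /vw/, leaving /s/ as coda.
V2 /u/ – V3 /e/: /w/ → onset of the next syllable (single consonants are always licit onsets).
V3 /e/ – V4 /u/: /wz/ splits as /w/ + /z/ (/z/ is the longest suffix that is a licit onset).
Result: us.vwu.wew.zu.
Syllable 2 is /vwu/: onset /vw/, nucleus /u/, coda ∅.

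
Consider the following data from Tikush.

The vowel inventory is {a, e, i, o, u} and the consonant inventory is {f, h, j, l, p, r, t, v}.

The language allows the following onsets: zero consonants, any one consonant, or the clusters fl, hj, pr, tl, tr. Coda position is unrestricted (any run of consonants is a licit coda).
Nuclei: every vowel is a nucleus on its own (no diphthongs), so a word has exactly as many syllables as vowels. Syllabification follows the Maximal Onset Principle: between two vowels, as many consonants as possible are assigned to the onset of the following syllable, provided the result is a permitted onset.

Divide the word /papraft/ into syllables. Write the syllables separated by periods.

The vowels are a, a — 2 nuclei, so 2 syllables.
Between /a/ (V1) and /a/ (V2): cluster /pr/ — /pr/ is itself a permitted onset, so the whole cluster goes right; preceding coda = ∅.

pa.praft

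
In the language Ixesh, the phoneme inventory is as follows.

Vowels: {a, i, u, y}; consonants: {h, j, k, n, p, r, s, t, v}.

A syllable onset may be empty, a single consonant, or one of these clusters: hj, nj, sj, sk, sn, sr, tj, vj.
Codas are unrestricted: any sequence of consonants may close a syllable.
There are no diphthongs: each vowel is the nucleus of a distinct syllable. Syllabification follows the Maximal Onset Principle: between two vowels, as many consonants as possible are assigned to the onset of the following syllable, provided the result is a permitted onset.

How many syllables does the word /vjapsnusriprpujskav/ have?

Nuclei (vowels): a, u, i, u, a → 5 syllables.

5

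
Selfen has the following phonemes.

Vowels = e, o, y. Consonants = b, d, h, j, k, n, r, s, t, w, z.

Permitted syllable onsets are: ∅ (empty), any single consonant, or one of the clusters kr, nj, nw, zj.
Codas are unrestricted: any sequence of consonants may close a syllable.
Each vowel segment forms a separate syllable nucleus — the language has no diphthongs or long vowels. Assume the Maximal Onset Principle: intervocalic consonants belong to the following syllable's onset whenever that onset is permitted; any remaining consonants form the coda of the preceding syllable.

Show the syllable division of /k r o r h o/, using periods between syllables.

Nuclei (vowels): o, o → 2 syllables.
Between /o/ (V1) and /o/ (V2): /rh/; trying suffixes from longest down, /h/ is the first permitted one, so coda /r/ | onset /h/.

kror.ho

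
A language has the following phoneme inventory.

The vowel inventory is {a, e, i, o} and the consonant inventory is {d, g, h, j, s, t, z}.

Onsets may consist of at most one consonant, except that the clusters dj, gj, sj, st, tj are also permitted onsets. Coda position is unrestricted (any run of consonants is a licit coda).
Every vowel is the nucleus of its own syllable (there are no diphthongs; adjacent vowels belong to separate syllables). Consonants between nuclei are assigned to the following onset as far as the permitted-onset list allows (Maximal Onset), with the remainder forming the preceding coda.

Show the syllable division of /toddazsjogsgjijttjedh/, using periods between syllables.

tod.daz.sjogs.gjijt.tjedh

The vowels are o, a, o, i, e — 5 nuclei, so 5 syllables.
/o…a/ gap (V1→V2): /dd/; trying suffixes from longest down, /d/ is the first permitted one, so coda /d/ | onset /d/.
/a…o/ gap (V2→V3): /zsj/ — longest licit onset from the right is /sj/, leaving /z/ as coda.
/o…i/ gap (V3→V4): /gsgj/ — longest licit onset from the right is /gj/, leaving /gs/ as coda.
/i…e/ gap (V4→V5): /jttj/ splits as /jt/ + /tj/ (/tj/ is the longest suffix that is a licit onset).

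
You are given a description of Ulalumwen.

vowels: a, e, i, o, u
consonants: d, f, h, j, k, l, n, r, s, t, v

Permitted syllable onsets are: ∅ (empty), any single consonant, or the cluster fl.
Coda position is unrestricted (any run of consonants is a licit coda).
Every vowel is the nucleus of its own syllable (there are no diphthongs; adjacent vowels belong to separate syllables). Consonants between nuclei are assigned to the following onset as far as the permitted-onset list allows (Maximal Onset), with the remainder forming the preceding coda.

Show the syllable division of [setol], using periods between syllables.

Nuclei (vowels): e, o → 2 syllables.
/e…o/ gap (V1→V2): just /t/ — single C goes to the following onset.

se.tol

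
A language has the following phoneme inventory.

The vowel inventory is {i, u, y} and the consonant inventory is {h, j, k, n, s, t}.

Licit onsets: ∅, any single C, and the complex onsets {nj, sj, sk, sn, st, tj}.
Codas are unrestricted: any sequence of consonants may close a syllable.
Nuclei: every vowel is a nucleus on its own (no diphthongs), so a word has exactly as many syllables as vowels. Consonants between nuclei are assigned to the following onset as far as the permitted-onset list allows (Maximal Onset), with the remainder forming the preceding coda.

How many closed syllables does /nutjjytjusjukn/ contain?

Vowels present: u, y, u, u; each is a nucleus, giving 4 syllables.
V1 /u/ – V2 /y/: /tjj/; trying suffixes from longest down, /j/ is the first permitted one, so coda /tj/ | onset /j/.
V2 /y/ – V3 /u/: /tj/ is a licit onset in full, so it all attaches to the next syllable.
V3 /u/ – V4 /u/: /sj/ — entire cluster is a permitted onset → onset /sj/, coda ∅.
Putting it together: nutj.jy.tju.sjukn.
Classifying each syllable: /nutj/ (closed), /jy/ (open), /tju/ (open), /sjukn/ (closed).
Closed syllables: 2.

2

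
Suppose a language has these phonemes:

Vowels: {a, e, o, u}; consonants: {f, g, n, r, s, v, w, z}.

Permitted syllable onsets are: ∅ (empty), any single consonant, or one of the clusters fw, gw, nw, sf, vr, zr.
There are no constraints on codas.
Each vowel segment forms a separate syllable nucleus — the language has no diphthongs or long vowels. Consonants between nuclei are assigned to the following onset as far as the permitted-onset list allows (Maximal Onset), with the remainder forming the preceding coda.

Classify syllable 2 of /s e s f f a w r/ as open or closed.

Vowels present: e, a; each is a nucleus, giving 2 syllables.
Between /e/ (V1) and /a/ (V2): cluster /sff/ — the longest permitted-onset suffix is /f/; onset = /f/, preceding coda = /sf/.
So the parse is sesf.fawr.
Syllable 2 is /fawr/ with coda /wr/, so it is closed.

closed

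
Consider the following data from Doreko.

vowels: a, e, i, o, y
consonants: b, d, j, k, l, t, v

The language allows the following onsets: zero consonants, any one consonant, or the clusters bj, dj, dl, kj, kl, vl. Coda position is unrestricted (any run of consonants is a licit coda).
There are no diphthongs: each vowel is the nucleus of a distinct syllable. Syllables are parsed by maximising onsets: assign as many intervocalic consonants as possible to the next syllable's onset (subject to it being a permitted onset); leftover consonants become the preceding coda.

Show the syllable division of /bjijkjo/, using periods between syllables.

bjij.kjo

Vowels present: i, o; each is a nucleus, giving 2 syllables.
V1 /i/ – V2 /o/: /jkj/ — longest licit onset from the right is /kj/, leaving /j/ as coda.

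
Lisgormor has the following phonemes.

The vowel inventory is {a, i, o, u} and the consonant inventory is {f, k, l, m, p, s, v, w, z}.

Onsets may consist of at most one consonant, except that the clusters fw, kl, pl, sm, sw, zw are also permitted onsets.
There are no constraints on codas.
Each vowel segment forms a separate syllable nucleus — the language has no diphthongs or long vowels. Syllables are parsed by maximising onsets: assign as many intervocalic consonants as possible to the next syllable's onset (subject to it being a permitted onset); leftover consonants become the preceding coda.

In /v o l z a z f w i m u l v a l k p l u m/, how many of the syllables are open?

1

Nuclei (vowels): o, a, i, u, a, u → 6 syllables.
σ1/σ2 boundary: /lz/ — longest licit onset from the right is /z/, leaving /l/ as coda.
σ2/σ3 boundary: /zfw/; trying suffixes from longest down, /fw/ is the first permitted one, so coda /z/ | onset /fw/.
σ3/σ4 boundary: /m/ is a single consonant, so it becomes the next onset.
σ4/σ5 boundary: /lv/ — longest licit onset from the right is /v/, leaving /l/ as coda.
σ5/σ6 boundary: /lkpl/ — longest licit onset from the right is /pl/, leaving /lk/ as coda.
Result: vol.zaz.fwi.mul.valk.plum.
Classifying each syllable: /vol/ (closed), /zaz/ (closed), /fwi/ (open), /mul/ (closed), /valk/ (closed), /plum/ (closed).
Open syllables: 1.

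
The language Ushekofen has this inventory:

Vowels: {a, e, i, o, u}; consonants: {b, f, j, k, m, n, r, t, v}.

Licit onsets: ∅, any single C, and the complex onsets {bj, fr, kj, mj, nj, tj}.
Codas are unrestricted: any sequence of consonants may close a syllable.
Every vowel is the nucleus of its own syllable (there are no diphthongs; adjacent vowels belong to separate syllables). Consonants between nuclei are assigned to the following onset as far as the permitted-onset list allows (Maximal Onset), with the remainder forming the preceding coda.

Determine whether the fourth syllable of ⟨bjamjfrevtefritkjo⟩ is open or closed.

Vowels present: a, e, e, i, o; each is a nucleus, giving 5 syllables.
/a…e/ gap (V1→V2): /mjfr/ splits as /mj/ + /fr/ (/fr/ is the longest suffix that is a licit onset).
/e…e/ gap (V2→V3): /vt/; trying suffixes from longest down, /t/ is the first permitted one, so coda /v/ | onset /t/.
/e…i/ gap (V3→V4): /fr/ — entire cluster is a permitted onset → onset /fr/, coda ∅.
/i…o/ gap (V4→V5): /tkj/ splits as /t/ + /kj/ (/kj/ is the longest suffix that is a licit onset).
So the parse is bjamj.frev.te.frit.kjo.
Syllable 4 is /frit/ with coda /t/, so it is closed.

closed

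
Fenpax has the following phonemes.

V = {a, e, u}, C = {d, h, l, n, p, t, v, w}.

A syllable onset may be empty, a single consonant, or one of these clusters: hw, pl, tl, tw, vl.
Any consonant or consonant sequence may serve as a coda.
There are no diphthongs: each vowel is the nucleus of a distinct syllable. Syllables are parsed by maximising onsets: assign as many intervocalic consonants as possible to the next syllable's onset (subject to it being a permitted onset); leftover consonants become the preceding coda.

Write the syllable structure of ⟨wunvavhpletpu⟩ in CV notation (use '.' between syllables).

CVC.CVCC.CCVC.CV

The vowels are u, a, e, u — 4 nuclei, so 4 syllables.
Between /u/ (V1) and /a/ (V2): /nv/; trying suffixes from longest down, /v/ is the first permitted one, so coda /n/ | onset /v/.
Between /a/ (V2) and /e/ (V3): cluster /vhpl/ — the longest permitted-onset suffix is /pl/; onset = /pl/, preceding coda = /vh/.
Between /e/ (V3) and /u/ (V4): /tp/ splits as /t/ + /p/ (/p/ is the longest suffix that is a licit onset).
Putting it together: wun.vavh.plet.pu.
Mapping each syllable to C/V: /wun/ → CVC, /vavh/ → CVCC, /plet/ → CCVC, /pu/ → CV.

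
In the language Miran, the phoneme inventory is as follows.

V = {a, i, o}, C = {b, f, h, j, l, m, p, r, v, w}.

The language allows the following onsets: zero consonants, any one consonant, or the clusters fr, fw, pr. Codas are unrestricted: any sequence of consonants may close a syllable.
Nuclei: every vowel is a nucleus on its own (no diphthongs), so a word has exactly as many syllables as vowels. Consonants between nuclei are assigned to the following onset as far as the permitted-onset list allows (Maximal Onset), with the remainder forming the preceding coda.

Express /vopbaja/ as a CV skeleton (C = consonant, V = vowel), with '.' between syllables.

CVC.CV.CV

The vowels are o, a, a — 3 nuclei, so 3 syllables.
/o…a/ gap (V1→V2): /pb/ — longest licit onset from the right is /b/, leaving /p/ as coda.
/a…a/ gap (V2→V3): just /j/ — single C goes to the following onset.
Putting it together: vop.ba.ja.
Mapping each syllable to C/V: /vop/ → CVC, /ba/ → CV, /ja/ → CV.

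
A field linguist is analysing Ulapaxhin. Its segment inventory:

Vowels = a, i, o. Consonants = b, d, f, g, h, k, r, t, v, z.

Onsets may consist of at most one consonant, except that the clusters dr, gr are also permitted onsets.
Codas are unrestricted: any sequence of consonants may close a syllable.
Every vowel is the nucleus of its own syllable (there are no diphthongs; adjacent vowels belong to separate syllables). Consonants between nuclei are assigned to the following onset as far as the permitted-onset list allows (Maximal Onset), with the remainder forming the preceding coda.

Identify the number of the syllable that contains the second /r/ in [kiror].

2

Nuclei (vowels): i, o → 2 syllables.
V1 /i/ – V2 /o/: /r/ is a single consonant, so it becomes the next onset.
So the parse is ki.ror.
The second /r/ is in the coda of syllable 2 (/ror/).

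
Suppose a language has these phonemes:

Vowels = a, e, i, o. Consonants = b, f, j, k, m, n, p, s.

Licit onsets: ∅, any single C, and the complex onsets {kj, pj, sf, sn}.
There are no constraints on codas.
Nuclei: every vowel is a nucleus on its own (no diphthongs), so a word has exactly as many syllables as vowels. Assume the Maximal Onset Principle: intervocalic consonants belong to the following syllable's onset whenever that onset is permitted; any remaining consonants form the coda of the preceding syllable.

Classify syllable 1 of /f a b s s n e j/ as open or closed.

closed

Nuclei (vowels): a, e → 2 syllables.
Between /a/ (V1) and /e/ (V2): cluster /bssn/ — the longest permitted-onset suffix is /sn/; onset = /sn/, preceding coda = /bs/.
Syllabification: fabs.snej.
Syllable 1 is /fabs/ with coda /bs/, so it is closed.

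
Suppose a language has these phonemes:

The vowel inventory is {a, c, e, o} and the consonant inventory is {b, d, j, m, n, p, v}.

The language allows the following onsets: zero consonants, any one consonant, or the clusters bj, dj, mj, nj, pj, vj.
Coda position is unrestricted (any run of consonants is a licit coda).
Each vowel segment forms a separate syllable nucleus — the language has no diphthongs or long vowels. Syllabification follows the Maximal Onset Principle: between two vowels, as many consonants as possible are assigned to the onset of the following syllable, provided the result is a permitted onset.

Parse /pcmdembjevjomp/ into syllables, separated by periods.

The vowels are c, e, e, o — 4 nuclei, so 4 syllables.
σ1/σ2 boundary: /md/ splits as /m/ + /d/ (/d/ is the longest suffix that is a licit onset).
σ2/σ3 boundary: /mbj/ — longest licit onset from the right is /bj/, leaving /m/ as coda.
σ3/σ4 boundary: cluster /vj/ — /vj/ is itself a permitted onset, so the whole cluster goes right; preceding coda = ∅.

pcm.dem.bje.vjomp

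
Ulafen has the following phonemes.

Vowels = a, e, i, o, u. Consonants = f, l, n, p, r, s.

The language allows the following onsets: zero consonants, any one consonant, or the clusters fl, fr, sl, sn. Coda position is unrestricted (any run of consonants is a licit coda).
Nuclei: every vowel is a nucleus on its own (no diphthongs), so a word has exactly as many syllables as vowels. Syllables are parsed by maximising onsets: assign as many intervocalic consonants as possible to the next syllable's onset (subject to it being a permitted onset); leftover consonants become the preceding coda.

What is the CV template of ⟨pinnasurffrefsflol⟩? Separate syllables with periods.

CVC.CV.CVCC.CCVCC.CCVC

Nuclei (vowels): i, a, u, e, o → 5 syllables.
σ1/σ2 boundary: /nn/ — longest licit onset from the right is /n/, leaving /n/ as coda.
σ2/σ3 boundary: /s/ → onset of the next syllable (single consonants are always licit onsets).
σ3/σ4 boundary: /rffr/ splits as /rf/ + /fr/ (/fr/ is the longest suffix that is a licit onset).
σ4/σ5 boundary: cluster /fsfl/ — the longest permitted-onset suffix is /fl/; onset = /fl/, preceding coda = /fs/.
Syllabification: pin.na.surf.frefs.flol.
Mapping each syllable to C/V: /pin/ → CVC, /na/ → CV, /surf/ → CVCC, /frefs/ → CCVCC, /flol/ → CCVC.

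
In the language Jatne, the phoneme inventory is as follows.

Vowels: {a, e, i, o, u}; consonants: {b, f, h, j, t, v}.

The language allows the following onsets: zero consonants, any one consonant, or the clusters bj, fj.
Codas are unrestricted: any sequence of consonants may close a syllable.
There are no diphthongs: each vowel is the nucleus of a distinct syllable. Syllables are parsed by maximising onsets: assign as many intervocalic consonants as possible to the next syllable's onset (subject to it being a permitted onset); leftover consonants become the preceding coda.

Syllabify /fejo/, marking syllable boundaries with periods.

fe.jo

Nuclei (vowels): e, o → 2 syllables.
σ1/σ2 boundary: /j/ → onset of the next syllable (single consonants are always licit onsets).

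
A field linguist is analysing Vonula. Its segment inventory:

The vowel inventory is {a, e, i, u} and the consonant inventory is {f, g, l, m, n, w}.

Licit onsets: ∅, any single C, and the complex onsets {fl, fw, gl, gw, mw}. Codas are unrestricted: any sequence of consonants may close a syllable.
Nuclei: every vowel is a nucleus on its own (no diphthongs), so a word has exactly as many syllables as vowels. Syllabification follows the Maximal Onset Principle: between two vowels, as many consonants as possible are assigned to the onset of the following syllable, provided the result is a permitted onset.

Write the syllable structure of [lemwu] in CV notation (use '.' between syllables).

The vowels are e, u — 2 nuclei, so 2 syllables.
σ1/σ2 boundary: /mw/ — entire cluster is a permitted onset → onset /mw/, coda ∅.
Syllabification: le.mwu.
Mapping each syllable to C/V: /le/ → CV, /mwu/ → CCV.

CV.CCV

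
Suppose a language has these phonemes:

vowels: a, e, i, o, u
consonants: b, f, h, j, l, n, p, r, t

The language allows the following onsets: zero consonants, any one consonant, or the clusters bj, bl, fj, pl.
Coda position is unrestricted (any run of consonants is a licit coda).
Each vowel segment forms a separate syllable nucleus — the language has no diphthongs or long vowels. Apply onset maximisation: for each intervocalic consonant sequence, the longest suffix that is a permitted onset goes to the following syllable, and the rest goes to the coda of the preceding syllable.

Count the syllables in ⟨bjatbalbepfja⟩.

4

The vowels are a, a, e, a — 4 nuclei, so 4 syllables.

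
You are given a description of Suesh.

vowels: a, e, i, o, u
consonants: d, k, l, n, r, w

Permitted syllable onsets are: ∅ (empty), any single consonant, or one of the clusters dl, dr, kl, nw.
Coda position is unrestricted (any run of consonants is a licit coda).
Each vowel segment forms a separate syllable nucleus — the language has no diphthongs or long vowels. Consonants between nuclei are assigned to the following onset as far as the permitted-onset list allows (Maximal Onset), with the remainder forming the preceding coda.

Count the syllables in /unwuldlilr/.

Nuclei (vowels): u, u, i → 3 syllables.

3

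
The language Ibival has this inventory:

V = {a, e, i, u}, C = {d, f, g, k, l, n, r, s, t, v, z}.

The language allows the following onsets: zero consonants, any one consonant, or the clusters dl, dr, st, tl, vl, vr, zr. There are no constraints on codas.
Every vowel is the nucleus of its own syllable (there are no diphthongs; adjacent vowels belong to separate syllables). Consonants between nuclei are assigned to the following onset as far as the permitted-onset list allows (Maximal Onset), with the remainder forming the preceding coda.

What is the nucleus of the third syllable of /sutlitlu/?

u

Vowels present: u, i, u; each is a nucleus, giving 3 syllables.
The third nucleus (vowel 3 from the left) is /u/.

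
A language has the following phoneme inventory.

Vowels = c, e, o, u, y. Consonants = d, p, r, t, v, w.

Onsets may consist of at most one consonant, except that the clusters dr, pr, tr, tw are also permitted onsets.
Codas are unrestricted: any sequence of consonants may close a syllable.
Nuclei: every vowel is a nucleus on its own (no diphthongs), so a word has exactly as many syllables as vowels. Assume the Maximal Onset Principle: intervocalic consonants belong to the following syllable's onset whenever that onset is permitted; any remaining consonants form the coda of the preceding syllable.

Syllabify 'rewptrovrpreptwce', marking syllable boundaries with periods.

The vowels are e, o, e, c, e — 5 nuclei, so 5 syllables.
Between /e/ (V1) and /o/ (V2): /wptr/ splits as /wp/ + /tr/ (/tr/ is the longest suffix that is a licit onset).
Between /o/ (V2) and /e/ (V3): cluster /vrpr/ — the longest permitted-onset suffix is /pr/; onset = /pr/, preceding coda = /vr/.
Between /e/ (V3) and /c/ (V4): /ptw/ — longest licit onset from the right is /tw/, leaving /p/ as coda.
Between /c/ (V4) and /e/ (V5): nothing intervenes; syllable break is V.V.

rewp.trovr.prep.twc.e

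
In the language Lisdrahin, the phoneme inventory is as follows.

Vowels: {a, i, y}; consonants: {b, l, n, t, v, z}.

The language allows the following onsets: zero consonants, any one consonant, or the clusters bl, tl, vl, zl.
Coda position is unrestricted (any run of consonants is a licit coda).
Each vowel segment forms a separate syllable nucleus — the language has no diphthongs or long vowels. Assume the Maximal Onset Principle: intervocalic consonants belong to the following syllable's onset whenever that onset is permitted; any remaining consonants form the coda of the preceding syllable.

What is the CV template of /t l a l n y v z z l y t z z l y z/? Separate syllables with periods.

Vowels present: a, y, y, y; each is a nucleus, giving 4 syllables.
/a…y/ gap (V1→V2): /ln/ splits as /l/ + /n/ (/n/ is the longest suffix that is a licit onset).
/y…y/ gap (V2→V3): /vzzl/ splits as /vz/ + /zl/ (/zl/ is the longest suffix that is a licit onset).
/y…y/ gap (V3→V4): /tzzl/ splits as /tz/ + /zl/ (/zl/ is the longest suffix that is a licit onset).
Putting it together: tlal.nyvz.zlytz.zlyz.
Mapping each syllable to C/V: /tlal/ → CCVC, /nyvz/ → CVCC, /zlytz/ → CCVCC, /zlyz/ → CCVC.

CCVC.CVCC.CCVCC.CCVC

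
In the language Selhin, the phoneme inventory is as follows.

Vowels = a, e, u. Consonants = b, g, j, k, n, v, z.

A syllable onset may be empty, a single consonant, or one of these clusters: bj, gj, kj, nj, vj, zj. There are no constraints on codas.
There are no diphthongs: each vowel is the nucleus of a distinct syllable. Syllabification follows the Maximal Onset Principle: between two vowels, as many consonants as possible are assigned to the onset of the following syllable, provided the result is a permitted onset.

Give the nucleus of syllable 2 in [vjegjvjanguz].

Vowels present: e, a, u; each is a nucleus, giving 3 syllables.
The second nucleus (vowel 2 from the left) is /a/.

a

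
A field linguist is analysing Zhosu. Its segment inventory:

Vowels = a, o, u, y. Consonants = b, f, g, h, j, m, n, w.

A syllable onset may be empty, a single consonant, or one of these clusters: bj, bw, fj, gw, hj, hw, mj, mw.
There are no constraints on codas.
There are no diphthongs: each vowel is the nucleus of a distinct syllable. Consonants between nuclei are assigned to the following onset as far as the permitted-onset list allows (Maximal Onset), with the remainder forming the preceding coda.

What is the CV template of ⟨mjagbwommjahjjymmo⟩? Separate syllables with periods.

CCVC.CCVC.CCVCC.CVC.CV

Vowels present: a, o, a, y, o; each is a nucleus, giving 5 syllables.
/a…o/ gap (V1→V2): /gbw/ splits as /g/ + /bw/ (/bw/ is the longest suffix that is a licit onset).
/o…a/ gap (V2→V3): /mmj/; trying suffixes from longest down, /mj/ is the first permitted one, so coda /m/ | onset /mj/.
/a…y/ gap (V3→V4): /hjj/; trying suffixes from longest down, /j/ is the first permitted one, so coda /hj/ | onset /j/.
/y…o/ gap (V4→V5): cluster /mm/ — the longest permitted-onset suffix is /m/; onset = /m/, preceding coda = /m/.
Result: mjag.bwom.mjahj.jym.mo.
Mapping each syllable to C/V: /mjag/ → CCVC, /bwom/ → CCVC, /mjahj/ → CCVCC, /jym/ → CVC, /mo/ → CV.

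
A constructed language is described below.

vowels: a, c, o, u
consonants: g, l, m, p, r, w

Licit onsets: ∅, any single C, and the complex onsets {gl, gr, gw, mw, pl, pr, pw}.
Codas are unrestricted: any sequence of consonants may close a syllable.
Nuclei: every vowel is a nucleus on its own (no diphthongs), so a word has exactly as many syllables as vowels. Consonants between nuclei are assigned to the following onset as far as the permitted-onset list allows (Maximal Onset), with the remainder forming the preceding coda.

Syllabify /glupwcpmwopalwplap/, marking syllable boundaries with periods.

glu.pwcp.mwo.palw.plap

The vowels are u, c, o, a, a — 5 nuclei, so 5 syllables.
Between /u/ (V1) and /c/ (V2): /pw/ — entire cluster is a permitted onset → onset /pw/, coda ∅.
Between /c/ (V2) and /o/ (V3): /pmw/ splits as /p/ + /mw/ (/mw/ is the longest suffix that is a licit onset).
Between /o/ (V3) and /a/ (V4): /p/ → onset of the next syllable (single consonants are always licit onsets).
Between /a/ (V4) and /a/ (V5): /lwpl/; trying suffixes from longest down, /pl/ is the first permitted one, so coda /lw/ | onset /pl/.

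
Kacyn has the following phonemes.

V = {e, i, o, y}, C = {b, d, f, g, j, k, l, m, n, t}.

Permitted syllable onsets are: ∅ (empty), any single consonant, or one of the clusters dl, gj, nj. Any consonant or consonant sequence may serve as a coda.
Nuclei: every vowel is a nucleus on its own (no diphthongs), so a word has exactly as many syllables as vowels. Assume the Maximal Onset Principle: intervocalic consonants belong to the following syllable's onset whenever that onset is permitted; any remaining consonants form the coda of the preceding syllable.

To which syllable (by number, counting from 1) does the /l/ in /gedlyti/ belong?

The vowels are e, y, i — 3 nuclei, so 3 syllables.
σ1/σ2 boundary: /dl/ is a licit onset in full, so it all attaches to the next syllable.
σ2/σ3 boundary: /t/ is a single consonant, so it becomes the next onset.
So the parse is ge.dly.ti.
The /l/ is in the onset of syllable 2 (/dly/).

2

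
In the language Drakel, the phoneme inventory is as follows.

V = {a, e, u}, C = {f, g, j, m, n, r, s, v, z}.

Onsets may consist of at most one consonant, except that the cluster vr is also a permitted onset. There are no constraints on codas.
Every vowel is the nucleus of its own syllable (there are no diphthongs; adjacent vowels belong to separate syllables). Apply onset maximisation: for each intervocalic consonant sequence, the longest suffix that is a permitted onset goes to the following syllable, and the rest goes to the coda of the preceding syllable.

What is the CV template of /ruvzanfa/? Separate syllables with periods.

CVC.CVC.CV

Vowels present: u, a, a; each is a nucleus, giving 3 syllables.
Between /u/ (V1) and /a/ (V2): /vz/ — longest licit onset from the right is /z/, leaving /v/ as coda.
Between /a/ (V2) and /a/ (V3): /nf/ — longest licit onset from the right is /f/, leaving /n/ as coda.
Result: ruv.zan.fa.
Mapping each syllable to C/V: /ruv/ → CVC, /zan/ → CVC, /fa/ → CV.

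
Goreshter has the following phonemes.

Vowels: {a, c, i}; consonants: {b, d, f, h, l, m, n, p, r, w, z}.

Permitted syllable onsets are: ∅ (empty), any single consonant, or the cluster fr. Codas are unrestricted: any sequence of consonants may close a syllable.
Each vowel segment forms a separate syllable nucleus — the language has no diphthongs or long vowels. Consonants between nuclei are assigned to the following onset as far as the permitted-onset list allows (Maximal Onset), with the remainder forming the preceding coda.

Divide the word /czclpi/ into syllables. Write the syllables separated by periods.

Nuclei (vowels): c, c, i → 3 syllables.
/c…c/ gap (V1→V2): just /z/ — single C goes to the following onset.
/c…i/ gap (V2→V3): /lp/ — longest licit onset from the right is /p/, leaving /l/ as coda.

c.zcl.pi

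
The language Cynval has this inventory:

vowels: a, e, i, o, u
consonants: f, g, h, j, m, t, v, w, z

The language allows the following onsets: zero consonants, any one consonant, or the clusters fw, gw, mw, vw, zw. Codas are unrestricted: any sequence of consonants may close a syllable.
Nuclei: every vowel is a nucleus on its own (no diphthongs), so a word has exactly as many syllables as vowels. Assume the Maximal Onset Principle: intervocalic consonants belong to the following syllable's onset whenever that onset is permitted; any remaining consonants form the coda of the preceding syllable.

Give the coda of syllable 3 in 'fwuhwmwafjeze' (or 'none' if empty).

none

The vowels are u, a, e, e — 4 nuclei, so 4 syllables.
Between /u/ (V1) and /a/ (V2): /hwmw/ splits as /hw/ + /mw/ (/mw/ is the longest suffix that is a licit onset).
Between /a/ (V2) and /e/ (V3): /fj/ — longest licit onset from the right is /j/, leaving /f/ as coda.
Between /e/ (V3) and /e/ (V4): /z/ is a single consonant, so it becomes the next onset.
Result: fwuhw.mwaf.je.ze.
Syllable 3 is /je/: onset /j/, nucleus /e/, coda ∅.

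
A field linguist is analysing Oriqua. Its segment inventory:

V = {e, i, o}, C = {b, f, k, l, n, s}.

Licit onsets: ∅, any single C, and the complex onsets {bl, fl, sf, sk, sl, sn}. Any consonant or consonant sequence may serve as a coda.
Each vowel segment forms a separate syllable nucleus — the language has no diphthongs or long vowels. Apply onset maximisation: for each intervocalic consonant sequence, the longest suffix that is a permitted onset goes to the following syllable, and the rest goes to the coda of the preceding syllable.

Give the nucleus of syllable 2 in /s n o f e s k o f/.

Vowels present: o, e, o; each is a nucleus, giving 3 syllables.
The second nucleus (vowel 2 from the left) is /e/.

e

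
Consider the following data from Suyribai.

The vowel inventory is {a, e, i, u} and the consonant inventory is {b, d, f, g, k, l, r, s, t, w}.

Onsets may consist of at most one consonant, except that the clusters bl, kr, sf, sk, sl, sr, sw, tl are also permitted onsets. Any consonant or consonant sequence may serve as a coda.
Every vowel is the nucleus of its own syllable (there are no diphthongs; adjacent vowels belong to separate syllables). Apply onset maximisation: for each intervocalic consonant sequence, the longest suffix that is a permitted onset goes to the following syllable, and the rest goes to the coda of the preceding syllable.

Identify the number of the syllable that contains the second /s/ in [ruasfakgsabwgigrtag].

Nuclei (vowels): u, a, a, a, i, a → 6 syllables.
Between /u/ (V1) and /a/ (V2): no consonants, so the boundary falls immediately after /u/.
Between /a/ (V2) and /a/ (V3): /sf/ is a licit onset in full, so it all attaches to the next syllable.
Between /a/ (V3) and /a/ (V4): cluster /kgs/ — the longest permitted-onset suffix is /s/; onset = /s/, preceding coda = /kg/.
Between /a/ (V4) and /i/ (V5): /bwg/; trying suffixes from longest down, /g/ is the first permitted one, so coda /bw/ | onset /g/.
Between /i/ (V5) and /a/ (V6): /grt/ splits as /gr/ + /t/ (/t/ is the longest suffix that is a licit onset).
Result: ru.a.sfakg.sabw.gigr.tag.
The second /s/ is in the onset of syllable 4 (/sabw/).

4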